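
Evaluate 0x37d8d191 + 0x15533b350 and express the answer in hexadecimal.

Add column by column in base 16, right to left:
  1+0 = 1
  9+5 = e
  1+3 = 4
  d+b = 8 carry 1
  8+3+1 = c
  d+3 = 0 carry 1
  7+5+1 = d
  3+5 = 8
  0+1 = 1

0x18d0c84e1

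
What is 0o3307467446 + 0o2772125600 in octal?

0o6301615246

Add column by column in base 8, right to left:
  6+0 = 6
  4+0 = 4
  4+6 = 2 carry 1
  7+5+1 = 5 carry 1
  6+2+1 = 1 carry 1
  4+1+1 = 6
  7+2 = 1 carry 1
  0+7+1 = 0 carry 1
  3+7+1 = 3 carry 1
  3+2+1 = 6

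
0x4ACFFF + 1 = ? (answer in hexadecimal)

0x4AD000

The trailing 3 digits are F (max in base 16), so adding 1 cascades: they roll to 0 and the next digit up increments.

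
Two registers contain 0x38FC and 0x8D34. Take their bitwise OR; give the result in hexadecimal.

OR each hex digit independently (no carries):
  3|8=B, 8|D=D, F|3=F, C|4=C

0xBDFC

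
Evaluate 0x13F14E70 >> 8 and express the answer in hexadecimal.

0x13F14E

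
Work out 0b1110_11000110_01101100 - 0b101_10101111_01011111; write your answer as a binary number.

Subtract column by column in base 2:
  0-1 → 1 (borrow)
  0-1-1 → 0 (borrow)
  1-1-1 → 1 (borrow)
  1-1-1 → 1 (borrow)
  0-1-1 → 0 (borrow)
  1-0-1 → 0
  1-1 → 0
  0-0 → 0
  0-1 → 1 (borrow)
  1-1-1 → 1 (borrow)
  1-1-1 → 1 (borrow)
  0-1-1 → 0 (borrow)
  0-0-1 → 1 (borrow)
  0-1-1 → 0 (borrow)
  1-0-1 → 0
  1-1 → 0
  0-1 → 1 (borrow)
  1-0-1 → 0
  1-1 → 0
  1-0 → 1

0b10010001011100001101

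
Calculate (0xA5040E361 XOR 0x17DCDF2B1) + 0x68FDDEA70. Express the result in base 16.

First 0xA5040E361 XOR 0x17DCDF2B1 = 0xB2D8D11D0.
Add column by column in base 16, right to left:
  0+0 = 0
  D+7 = 4 carry 1
  1+A+1 = C
  1+E = F
  D+D = A carry 1
  8+D+1 = 6 carry 1
  D+F+1 = D carry 1
  2+8+1 = B
  B+6 = 1 carry 1
  final carry 1

0x11BD6AFC40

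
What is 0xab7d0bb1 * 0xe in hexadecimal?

0x960d6a3ae

Multiply each base-16 digit by 14, carrying:
  1×14 = 14 → write e
  b×14 = 154 → write a carry 9
  b×14+9 = 163 → write 3 carry 10
  0×14+10 = 10 → write a
  d×14 = 182 → write 6 carry 11
  7×14+11 = 109 → write d carry 6
  b×14+6 = 160 → write 0 carry 10
  a×14+10 = 150 → write 6 carry 9
  remaining carry: 9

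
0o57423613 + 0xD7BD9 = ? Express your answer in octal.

0o62721544

0xD7BD9 = 0o3275731 in octal.
Add column by column in base 8, right to left:
  3+1 = 4
  1+3 = 4
  6+7 = 5 carry 1
  3+5+1 = 1 carry 1
  2+7+1 = 2 carry 1
  4+2+1 = 7
  7+3 = 2 carry 1
  5+0+1 = 6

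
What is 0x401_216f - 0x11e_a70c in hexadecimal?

Subtract column by column in base 16:
  f-c → 3
  6-0 → 6
  1-7 → a (borrow)
  2-a-1 → 7 (borrow)
  1-e-1 → 2 (borrow)
  0-1-1 → e (borrow)
  4-1-1 → 2

0x2e27a63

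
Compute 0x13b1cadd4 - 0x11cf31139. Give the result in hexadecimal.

Subtract column by column in base 16:
  4-9 → b (borrow)
  d-3-1 → 9
  d-1 → c
  a-1 → 9
  c-3 → 9
  1-f → 2 (borrow)
  b-c-1 → e (borrow)
  3-1-1 → 1
  1-1 → 0

0x1e299c9b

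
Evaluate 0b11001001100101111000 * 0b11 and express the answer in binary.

Multiply each base-2 digit by 3, carrying:
  0×3 = 0 → write 0
  0×3 = 0 → write 0
  0×3 = 0 → write 0
  1×3 = 3 → write 1 carry 1
  1×3+1 = 4 → write 0 carry 2
  1×3+2 = 5 → write 1 carry 2
  1×3+2 = 5 → write 1 carry 2
  0×3+2 = 2 → write 0 carry 1
  1×3+1 = 4 → write 0 carry 2
  0×3+2 = 2 → write 0 carry 1
  0×3+1 = 1 → write 1
  1×3 = 3 → write 1 carry 1
  1×3+1 = 4 → write 0 carry 2
  0×3+2 = 2 → write 0 carry 1
  0×3+1 = 1 → write 1
  1×3 = 3 → write 1 carry 1
  0×3+1 = 1 → write 1
  0×3 = 0 → write 0
  1×3 = 3 → write 1 carry 1
  1×3+1 = 4 → write 0 carry 2
  remaining carry: 10

0b1001011100110001101000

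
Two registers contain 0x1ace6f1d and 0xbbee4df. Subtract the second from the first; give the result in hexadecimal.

0xf0f8a3e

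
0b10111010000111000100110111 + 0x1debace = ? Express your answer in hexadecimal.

0x4c72c05

0b10111010000111000100110111 = 0x2e87137 in hexadecimal.
Add column by column in base 16, right to left:
  7+e = 5 carry 1
  3+c+1 = 0 carry 1
  1+a+1 = c
  7+b = 2 carry 1
  8+e+1 = 7 carry 1
  e+d+1 = c carry 1
  2+1+1 = 4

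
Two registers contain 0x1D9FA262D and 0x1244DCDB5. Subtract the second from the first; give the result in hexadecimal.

0xB5AC5878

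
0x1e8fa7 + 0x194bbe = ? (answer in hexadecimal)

0x37db65

Add column by column in base 16, right to left:
  7+e = 5 carry 1
  a+b+1 = 6 carry 1
  f+b+1 = b carry 1
  8+4+1 = d
  e+9 = 7 carry 1
  1+1+1 = 3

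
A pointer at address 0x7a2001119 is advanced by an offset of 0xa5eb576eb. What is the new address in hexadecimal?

0x1200b58804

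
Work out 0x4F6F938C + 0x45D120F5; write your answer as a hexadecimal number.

Add column by column in base 16, right to left:
  C+5 = 1 carry 1
  8+F+1 = 8 carry 1
  3+0+1 = 4
  9+2 = B
  F+1 = 0 carry 1
  6+D+1 = 4 carry 1
  F+5+1 = 5 carry 1
  4+4+1 = 9

0x9540B481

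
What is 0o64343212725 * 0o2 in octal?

Multiply each base-8 digit by 2, carrying:
  5×2 = 10 → write 2 carry 1
  2×2+1 = 5 → write 5
  7×2 = 14 → write 6 carry 1
  2×2+1 = 5 → write 5
  1×2 = 2 → write 2
  2×2 = 4 → write 4
  3×2 = 6 → write 6
  4×2 = 8 → write 0 carry 1
  3×2+1 = 7 → write 7
  4×2 = 8 → write 0 carry 1
  6×2+1 = 13 → write 5 carry 1
  remaining carry: 1

0o150706425652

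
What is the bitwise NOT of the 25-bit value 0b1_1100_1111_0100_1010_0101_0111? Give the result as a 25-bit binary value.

Invert each bit: 1110011110100101001010111 → 0001100001011010110101000.

0b0001100001011010110101000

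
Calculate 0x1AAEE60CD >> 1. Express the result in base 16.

0xD5773066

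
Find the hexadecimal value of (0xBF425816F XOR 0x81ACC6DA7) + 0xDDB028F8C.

0x11C9EC7C54

First 0xBF425816F XOR 0x81ACC6DA7 = 0x3EEE9ECC8.
Add column by column in base 16, right to left:
  8+C = 4 carry 1
  C+8+1 = 5 carry 1
  C+F+1 = C carry 1
  E+8+1 = 7 carry 1
  9+2+1 = C
  E+0 = E
  E+B = 9 carry 1
  E+D+1 = C carry 1
  3+D+1 = 1 carry 1
  final carry 1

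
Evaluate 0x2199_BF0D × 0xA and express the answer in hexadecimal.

0x150017682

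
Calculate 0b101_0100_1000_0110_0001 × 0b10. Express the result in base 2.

Multiply each base-2 digit by 2, carrying:
  1×2 = 2 → write 0 carry 1
  0×2+1 = 1 → write 1
  0×2 = 0 → write 0
  0×2 = 0 → write 0
  0×2 = 0 → write 0
  1×2 = 2 → write 0 carry 1
  1×2+1 = 3 → write 1 carry 1
  0×2+1 = 1 → write 1
  0×2 = 0 → write 0
  0×2 = 0 → write 0
  0×2 = 0 → write 0
  1×2 = 2 → write 0 carry 1
  0×2+1 = 1 → write 1
  0×2 = 0 → write 0
  1×2 = 2 → write 0 carry 1
  0×2+1 = 1 → write 1
  1×2 = 2 → write 0 carry 1
  0×2+1 = 1 → write 1
  1×2 = 2 → write 0 carry 1
  remaining carry: 1

0b10101001000011000010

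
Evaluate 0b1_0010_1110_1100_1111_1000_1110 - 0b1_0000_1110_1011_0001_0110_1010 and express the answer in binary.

Subtract column by column in base 2:
  0-0 → 0
  1-1 → 0
  1-0 → 1
  1-1 → 0
  0-0 → 0
  0-1 → 1 (borrow)
  0-1-1 → 0 (borrow)
  1-0-1 → 0
  1-1 → 0
  1-0 → 1
  1-0 → 1
  1-0 → 1
  0-1 → 1 (borrow)
  0-1-1 → 0 (borrow)
  1-0-1 → 0
  1-1 → 0
  0-0 → 0
  1-1 → 0
  1-1 → 0
  1-1 → 0
  0-0 → 0
  1-0 → 1
  0-0 → 0
  0-0 → 0
  1-1 → 0

0b1000000001111000100100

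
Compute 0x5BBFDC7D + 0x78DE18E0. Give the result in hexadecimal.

Add column by column in base 16, right to left:
  D+0 = D
  7+E = 5 carry 1
  C+8+1 = 5 carry 1
  D+1+1 = F
  F+E = D carry 1
  B+D+1 = 9 carry 1
  B+8+1 = 4 carry 1
  5+7+1 = D

0xD49DF55D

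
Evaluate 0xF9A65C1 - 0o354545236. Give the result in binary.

0xF9A65C1 = 0b1111100110100110010111000001 in binary.
0o354545236 = 0b11101100101100101010011110 in binary.
Subtract column by column in base 2:
  1-0 → 1
  0-1 → 1 (borrow)
  0-1-1 → 0 (borrow)
  0-1-1 → 0 (borrow)
  0-1-1 → 0 (borrow)
  0-0-1 → 1 (borrow)
  1-0-1 → 0
  1-1 → 0
  1-0 → 1
  0-1 → 1 (borrow)
  1-0-1 → 0
  0-1 → 1 (borrow)
  0-0-1 → 1 (borrow)
  1-0-1 → 0
  1-1 → 0
  0-1 → 1 (borrow)
  0-0-1 → 1 (borrow)
  1-1-1 → 1 (borrow)
  0-0-1 → 1 (borrow)
  1-0-1 → 0
  1-1 → 0
  0-1 → 1 (borrow)
  0-0-1 → 1 (borrow)
  1-1-1 → 1 (borrow)
  1-1-1 → 1 (borrow)
  1-1-1 → 1 (borrow)
  1-0-1 → 0
  1-0 → 1

0b1011111001111001101100100011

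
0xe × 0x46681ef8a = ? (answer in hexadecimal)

Multiply each base-16 digit by 14, carrying:
  a×14 = 140 → write c carry 8
  8×14+8 = 120 → write 8 carry 7
  f×14+7 = 217 → write 9 carry 13
  e×14+13 = 209 → write 1 carry 13
  1×14+13 = 27 → write b carry 1
  8×14+1 = 113 → write 1 carry 7
  6×14+7 = 91 → write b carry 5
  6×14+5 = 89 → write 9 carry 5
  4×14+5 = 61 → write d carry 3
  remaining carry: 3

0x3d9b1b198c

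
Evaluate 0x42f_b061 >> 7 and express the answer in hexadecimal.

0x85f60

7 bits is not a whole number of base-16 digits; in binary: 100001011111011000001100001 >> 7 = 10000101111101100000.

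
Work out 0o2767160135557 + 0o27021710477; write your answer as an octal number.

Add column by column in base 8, right to left:
  7+7 = 6 carry 1
  5+7+1 = 5 carry 1
  5+4+1 = 2 carry 1
  5+0+1 = 6
  3+1 = 4
  1+7 = 0 carry 1
  0+1+1 = 2
  6+2 = 0 carry 1
  1+0+1 = 2
  7+7 = 6 carry 1
  6+2+1 = 1 carry 1
  7+0+1 = 0 carry 1
  2+0+1 = 3

0o3016202046256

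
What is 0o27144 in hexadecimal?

0x2E64

Each octal digit is 3 bits: 2=010 7=111 1=001 4=100 4=100.
Group the bits into nibbles: 0010 1110 0110 0100 → 2E64.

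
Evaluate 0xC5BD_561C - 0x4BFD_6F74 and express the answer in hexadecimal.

0x79BFE6A8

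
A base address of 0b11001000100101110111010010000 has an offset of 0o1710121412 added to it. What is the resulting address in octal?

0b11001000100101110111010010000 = 0o3104567220 in octal.
Add column by column in base 8, right to left:
  0+2 = 2
  2+1 = 3
  2+4 = 6
  7+1 = 0 carry 1
  6+2+1 = 1 carry 1
  5+1+1 = 7
  4+0 = 4
  0+1 = 1
  1+7 = 0 carry 1
  3+1+1 = 5

0o5014710632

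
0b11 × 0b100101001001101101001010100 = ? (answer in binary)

0b1101111011101000111011111100

Multiply each base-2 digit by 3, carrying:
  0×3 = 0 → write 0
  0×3 = 0 → write 0
  1×3 = 3 → write 1 carry 1
  0×3+1 = 1 → write 1
  1×3 = 3 → write 1 carry 1
  0×3+1 = 1 → write 1
  1×3 = 3 → write 1 carry 1
  0×3+1 = 1 → write 1
  0×3 = 0 → write 0
  1×3 = 3 → write 1 carry 1
  0×3+1 = 1 → write 1
  1×3 = 3 → write 1 carry 1
  1×3+1 = 4 → write 0 carry 2
  0×3+2 = 2 → write 0 carry 1
  1×3+1 = 4 → write 0 carry 2
  1×3+2 = 5 → write 1 carry 2
  0×3+2 = 2 → write 0 carry 1
  0×3+1 = 1 → write 1
  1×3 = 3 → write 1 carry 1
  0×3+1 = 1 → write 1
  0×3 = 0 → write 0
  1×3 = 3 → write 1 carry 1
  0×3+1 = 1 → write 1
  1×3 = 3 → write 1 carry 1
  0×3+1 = 1 → write 1
  0×3 = 0 → write 0
  1×3 = 3 → write 1 carry 1
  remaining carry: 1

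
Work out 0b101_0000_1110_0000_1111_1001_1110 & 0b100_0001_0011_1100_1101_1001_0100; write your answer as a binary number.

AND bit by bit (1 only where both bits are 1):
  101000011100000111110011110
& 100000100111100110110010100
= 100000000100000110110010100

0b100000000100000110110010100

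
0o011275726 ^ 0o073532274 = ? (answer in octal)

XOR each oct digit independently (no carries):
  0^0=0, 1^7=6, 1^3=2, 2^5=7, 7^3=4, 5^2=7, 7^2=5, 2^7=5, 6^4=2

0o062747552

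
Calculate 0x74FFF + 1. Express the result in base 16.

0x75000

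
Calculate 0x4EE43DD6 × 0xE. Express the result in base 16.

Multiply each base-16 digit by 14, carrying:
  6×14 = 84 → write 4 carry 5
  D×14+5 = 187 → write B carry 11
  D×14+11 = 193 → write 1 carry 12
  3×14+12 = 54 → write 6 carry 3
  4×14+3 = 59 → write B carry 3
  E×14+3 = 199 → write 7 carry 12
  E×14+12 = 208 → write 0 carry 13
  4×14+13 = 69 → write 5 carry 4
  remaining carry: 4

0x4507B61B4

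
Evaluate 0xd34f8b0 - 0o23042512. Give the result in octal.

0xd34f8b0 = 0o1515174260 in octal.
Subtract column by column in base 8:
  0-2 → 6 (borrow)
  6-1-1 → 4
  2-5 → 5 (borrow)
  4-2-1 → 1
  7-4 → 3
  1-0 → 1
  5-3 → 2
  1-2 → 7 (borrow)
  5-0-1 → 4
  1-0 → 1

0o1472131546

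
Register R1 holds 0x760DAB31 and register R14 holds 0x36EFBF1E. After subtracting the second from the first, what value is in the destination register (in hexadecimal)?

0x3F1DEC13

Subtract column by column in base 16:
  1-E → 3 (borrow)
  3-1-1 → 1
  B-F → C (borrow)
  A-B-1 → E (borrow)
  D-F-1 → D (borrow)
  0-E-1 → 1 (borrow)
  6-6-1 → F (borrow)
  7-3-1 → 3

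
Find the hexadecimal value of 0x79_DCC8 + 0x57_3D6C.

0xD11A34

Add column by column in base 16, right to left:
  8+C = 4 carry 1
  C+6+1 = 3 carry 1
  C+D+1 = A carry 1
  D+3+1 = 1 carry 1
  9+7+1 = 1 carry 1
  7+5+1 = D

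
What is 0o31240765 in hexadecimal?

0x6541F5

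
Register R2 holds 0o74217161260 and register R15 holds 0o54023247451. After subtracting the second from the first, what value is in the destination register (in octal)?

0o20173711607

Subtract column by column in base 8:
  0-1 → 7 (borrow)
  6-5-1 → 0
  2-4 → 6 (borrow)
  1-7-1 → 1 (borrow)
  6-4-1 → 1
  1-2 → 7 (borrow)
  7-3-1 → 3
  1-2 → 7 (borrow)
  2-0-1 → 1
  4-4 → 0
  7-5 → 2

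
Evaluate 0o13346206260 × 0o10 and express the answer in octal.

Multiply each base-8 digit by 8, carrying:
  0×8 = 0 → write 0
  6×8 = 48 → write 0 carry 6
  2×8+6 = 22 → write 6 carry 2
  6×8+2 = 50 → write 2 carry 6
  0×8+6 = 6 → write 6
  2×8 = 16 → write 0 carry 2
  6×8+2 = 50 → write 2 carry 6
  4×8+6 = 38 → write 6 carry 4
  3×8+4 = 28 → write 4 carry 3
  3×8+3 = 27 → write 3 carry 3
  1×8+3 = 11 → write 3 carry 1
  remaining carry: 1

0o133462062600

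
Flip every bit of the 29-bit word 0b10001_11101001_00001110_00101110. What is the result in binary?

Invert each bit: 10001111010010000111000101110 → 01110000101101111000111010001.

0b01110000101101111000111010001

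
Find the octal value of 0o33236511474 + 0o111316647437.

Add column by column in base 8, right to left:
  4+7 = 3 carry 1
  7+3+1 = 3 carry 1
  4+4+1 = 1 carry 1
  1+7+1 = 1 carry 1
  1+4+1 = 6
  5+6 = 3 carry 1
  6+6+1 = 5 carry 1
  3+1+1 = 5
  2+3 = 5
  3+1 = 4
  3+1 = 4
  0+1 = 1

0o144555361133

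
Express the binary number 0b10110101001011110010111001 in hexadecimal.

0x2D4BCB9

Group the bits into nibbles: 0010 1101 0100 1011 1100 1011 1001 → 2D4BCB9.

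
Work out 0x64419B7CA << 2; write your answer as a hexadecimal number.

0x191066DF28

2 bits is not a whole number of base-16 digits; in binary: 11001000100000110011011011111001010 << 2 = 1100100010000011001101101111100101000.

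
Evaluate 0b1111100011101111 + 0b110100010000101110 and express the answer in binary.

0b1000011110100011101

Add column by column in base 2, right to left:
  1+0 = 1
  1+1 = 0 carry 1
  1+1+1 = 1 carry 1
  1+1+1 = 1 carry 1
  0+0+1 = 1
  1+1 = 0 carry 1
  1+0+1 = 0 carry 1
  1+0+1 = 0 carry 1
  0+0+1 = 1
  0+0 = 0
  0+1 = 1
  1+0 = 1
  1+0 = 1
  1+0 = 1
  1+1 = 0 carry 1
  1+0+1 = 0 carry 1
  0+1+1 = 0 carry 1
  0+1+1 = 0 carry 1
  final carry 1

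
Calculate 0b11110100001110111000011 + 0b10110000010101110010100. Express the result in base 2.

0b110100100100100101010111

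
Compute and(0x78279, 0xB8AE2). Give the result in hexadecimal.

0x38260

AND each hex digit independently (no carries):
  7&B=3, 8&8=8, 2&A=2, 7&E=6, 9&2=0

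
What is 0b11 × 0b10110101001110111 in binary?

0b1000011111101100101

Multiply each base-2 digit by 3, carrying:
  1×3 = 3 → write 1 carry 1
  1×3+1 = 4 → write 0 carry 2
  1×3+2 = 5 → write 1 carry 2
  0×3+2 = 2 → write 0 carry 1
  1×3+1 = 4 → write 0 carry 2
  1×3+2 = 5 → write 1 carry 2
  1×3+2 = 5 → write 1 carry 2
  0×3+2 = 2 → write 0 carry 1
  0×3+1 = 1 → write 1
  1×3 = 3 → write 1 carry 1
  0×3+1 = 1 → write 1
  1×3 = 3 → write 1 carry 1
  0×3+1 = 1 → write 1
  1×3 = 3 → write 1 carry 1
  1×3+1 = 4 → write 0 carry 2
  0×3+2 = 2 → write 0 carry 1
  1×3+1 = 4 → write 0 carry 2
  remaining carry: 10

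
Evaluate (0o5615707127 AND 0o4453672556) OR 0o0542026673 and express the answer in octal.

0o4553626777

0o5615707127 AND 0o4453672556 = 0o4411602106.
Then OR with 0o0542026673.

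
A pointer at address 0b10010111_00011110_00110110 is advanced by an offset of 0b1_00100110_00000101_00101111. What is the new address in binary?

0b1101111010010001101100101

Add column by column in base 2, right to left:
  0+1 = 1
  1+1 = 0 carry 1
  1+1+1 = 1 carry 1
  0+1+1 = 0 carry 1
  1+0+1 = 0 carry 1
  1+1+1 = 1 carry 1
  0+0+1 = 1
  0+0 = 0
  0+1 = 1
  1+0 = 1
  1+1 = 0 carry 1
  1+0+1 = 0 carry 1
  1+0+1 = 0 carry 1
  0+0+1 = 1
  0+0 = 0
  0+0 = 0
  1+0 = 1
  1+1 = 0 carry 1
  1+1+1 = 1 carry 1
  0+0+1 = 1
  1+0 = 1
  0+1 = 1
  0+0 = 0
  1+0 = 1
  0+1 = 1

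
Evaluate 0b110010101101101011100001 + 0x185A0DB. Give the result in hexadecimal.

0x2507BBC

0b110010101101101011100001 = 0xCADAE1 in hexadecimal.
Add column by column in base 16, right to left:
  1+B = C
  E+D = B carry 1
  A+0+1 = B
  D+A = 7 carry 1
  A+5+1 = 0 carry 1
  C+8+1 = 5 carry 1
  0+1+1 = 2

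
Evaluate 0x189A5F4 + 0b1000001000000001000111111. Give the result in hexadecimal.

0x28DA833

0b1000001000000001000111111 = 0x104023F in hexadecimal.
Add column by column in base 16, right to left:
  4+F = 3 carry 1
  F+3+1 = 3 carry 1
  5+2+1 = 8
  A+0 = A
  9+4 = D
  8+0 = 8
  1+1 = 2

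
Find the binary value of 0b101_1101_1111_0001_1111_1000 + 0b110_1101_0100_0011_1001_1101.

0b110010110011010110010101

Add column by column in base 2, right to left:
  0+1 = 1
  0+0 = 0
  0+1 = 1
  1+1 = 0 carry 1
  1+1+1 = 1 carry 1
  1+0+1 = 0 carry 1
  1+0+1 = 0 carry 1
  1+1+1 = 1 carry 1
  1+1+1 = 1 carry 1
  0+1+1 = 0 carry 1
  0+0+1 = 1
  0+0 = 0
  1+0 = 1
  1+0 = 1
  1+1 = 0 carry 1
  1+0+1 = 0 carry 1
  1+1+1 = 1 carry 1
  0+0+1 = 1
  1+1 = 0 carry 1
  1+1+1 = 1 carry 1
  1+0+1 = 0 carry 1
  0+1+1 = 0 carry 1
  1+1+1 = 1 carry 1
  final carry 1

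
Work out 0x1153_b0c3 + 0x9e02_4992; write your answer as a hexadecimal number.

Add column by column in base 16, right to left:
  3+2 = 5
  c+9 = 5 carry 1
  0+9+1 = a
  b+4 = f
  3+2 = 5
  5+0 = 5
  1+e = f
  1+9 = a

0xaf55fa55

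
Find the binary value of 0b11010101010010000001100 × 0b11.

Multiply each base-2 digit by 3, carrying:
  0×3 = 0 → write 0
  0×3 = 0 → write 0
  1×3 = 3 → write 1 carry 1
  1×3+1 = 4 → write 0 carry 2
  0×3+2 = 2 → write 0 carry 1
  0×3+1 = 1 → write 1
  0×3 = 0 → write 0
  0×3 = 0 → write 0
  0×3 = 0 → write 0
  0×3 = 0 → write 0
  1×3 = 3 → write 1 carry 1
  0×3+1 = 1 → write 1
  0×3 = 0 → write 0
  1×3 = 3 → write 1 carry 1
  0×3+1 = 1 → write 1
  1×3 = 3 → write 1 carry 1
  0×3+1 = 1 → write 1
  1×3 = 3 → write 1 carry 1
  0×3+1 = 1 → write 1
  1×3 = 3 → write 1 carry 1
  0×3+1 = 1 → write 1
  1×3 = 3 → write 1 carry 1
  1×3+1 = 4 → write 0 carry 2
  remaining carry: 10

0b1001111111110110000100100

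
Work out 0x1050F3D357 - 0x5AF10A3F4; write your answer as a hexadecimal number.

0xAA1E32F63

Subtract column by column in base 16:
  7-4 → 3
  5-F → 6 (borrow)
  3-3-1 → F (borrow)
  D-A-1 → 2
  3-0 → 3
  F-1 → E
  0-F → 1 (borrow)
  5-A-1 → A (borrow)
  0-5-1 → A (borrow)
  1-0-1 → 0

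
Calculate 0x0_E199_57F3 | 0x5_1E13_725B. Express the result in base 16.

OR each hex digit independently (no carries):
  0|5=5, E|1=F, 1|E=F, 9|1=9, 9|3=B, 5|7=7, 7|2=7, F|5=F, 3|B=B

0x5FF9B77FB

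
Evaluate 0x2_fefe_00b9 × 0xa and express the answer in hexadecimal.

Multiply each base-16 digit by 10, carrying:
  9×10 = 90 → write a carry 5
  b×10+5 = 115 → write 3 carry 7
  0×10+7 = 7 → write 7
  0×10 = 0 → write 0
  e×10 = 140 → write c carry 8
  f×10+8 = 158 → write e carry 9
  e×10+9 = 149 → write 5 carry 9
  f×10+9 = 159 → write f carry 9
  2×10+9 = 29 → write d carry 1
  remaining carry: 1

0x1df5ec073a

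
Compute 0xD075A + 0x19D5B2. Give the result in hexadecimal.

0x26DD0C

Add column by column in base 16, right to left:
  A+2 = C
  5+B = 0 carry 1
  7+5+1 = D
  0+D = D
  D+9 = 6 carry 1
  0+1+1 = 2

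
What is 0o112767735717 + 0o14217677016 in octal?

0o127207634735

Add column by column in base 8, right to left:
  7+6 = 5 carry 1
  1+1+1 = 3
  7+0 = 7
  5+7 = 4 carry 1
  3+7+1 = 3 carry 1
  7+6+1 = 6 carry 1
  7+7+1 = 7 carry 1
  6+1+1 = 0 carry 1
  7+2+1 = 2 carry 1
  2+4+1 = 7
  1+1 = 2
  1+0 = 1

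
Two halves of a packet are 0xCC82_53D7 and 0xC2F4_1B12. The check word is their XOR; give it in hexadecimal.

0x0E7648C5

XOR each hex digit independently (no carries):
  C^C=0, C^2=E, 8^F=7, 2^4=6, 5^1=4, 3^B=8, D^1=C, 7^2=5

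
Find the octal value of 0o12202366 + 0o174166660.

Add column by column in base 8, right to left:
  6+0 = 6
  6+6 = 4 carry 1
  3+6+1 = 2 carry 1
  2+6+1 = 1 carry 1
  0+6+1 = 7
  2+1 = 3
  2+4 = 6
  1+7 = 0 carry 1
  0+1+1 = 2

0o206371246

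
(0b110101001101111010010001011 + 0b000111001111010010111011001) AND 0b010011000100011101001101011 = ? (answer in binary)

0b10000000100001101001100000

Add column by column in base 2, right to left:
  1+1 = 0 carry 1
  1+0+1 = 0 carry 1
  0+0+1 = 1
  1+1 = 0 carry 1
  0+1+1 = 0 carry 1
  0+0+1 = 1
  0+1 = 1
  1+1 = 0 carry 1
  0+1+1 = 0 carry 1
  0+0+1 = 1
  1+1 = 0 carry 1
  0+0+1 = 1
  1+0 = 1
  1+1 = 0 carry 1
  1+0+1 = 0 carry 1
  1+1+1 = 1 carry 1
  0+1+1 = 0 carry 1
  1+1+1 = 1 carry 1
  1+1+1 = 1 carry 1
  0+0+1 = 1
  0+0 = 0
  1+1 = 0 carry 1
  0+1+1 = 0 carry 1
  1+1+1 = 1 carry 1
  0+0+1 = 1
  1+0 = 1
  1+0 = 1
Sum = 0b111100011101001101001100100; now AND with 0b010011000100011101001101011:
  111100011101001101001100100
& 010011000100011101001101011
= 010000000100001101001100000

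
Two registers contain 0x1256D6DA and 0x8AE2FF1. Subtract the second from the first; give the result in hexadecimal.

0x9A8A6E9

Subtract column by column in base 16:
  A-1 → 9
  D-F → E (borrow)
  6-F-1 → 6 (borrow)
  D-2-1 → A
  6-E → 8 (borrow)
  5-A-1 → A (borrow)
  2-8-1 → 9 (borrow)
  1-0-1 → 0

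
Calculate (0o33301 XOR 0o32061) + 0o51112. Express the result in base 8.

0o52472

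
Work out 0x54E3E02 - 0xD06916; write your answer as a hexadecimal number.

Subtract column by column in base 16:
  2-6 → C (borrow)
  0-1-1 → E (borrow)
  E-9-1 → 4
  3-6 → D (borrow)
  E-0-1 → D
  4-D → 7 (borrow)
  5-0-1 → 4

0x47DD4EC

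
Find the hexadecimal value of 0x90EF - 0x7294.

Subtract column by column in base 16:
  F-4 → B
  E-9 → 5
  0-2 → E (borrow)
  9-7-1 → 1

0x1E5B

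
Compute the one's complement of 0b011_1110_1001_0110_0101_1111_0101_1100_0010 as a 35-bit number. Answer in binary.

Invert each bit: 01111101001011001011111010111000010 → 10000010110100110100000101000111101.

0b10000010110100110100000101000111101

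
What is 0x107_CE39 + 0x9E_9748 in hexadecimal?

0x1A66581

Add column by column in base 16, right to left:
  9+8 = 1 carry 1
  3+4+1 = 8
  E+7 = 5 carry 1
  C+9+1 = 6 carry 1
  7+E+1 = 6 carry 1
  0+9+1 = A
  1+0 = 1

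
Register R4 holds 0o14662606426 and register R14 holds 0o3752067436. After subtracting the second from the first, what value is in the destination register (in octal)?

0o10710516770

Subtract column by column in base 8:
  6-6 → 0
  2-3 → 7 (borrow)
  4-4-1 → 7 (borrow)
  6-7-1 → 6 (borrow)
  0-6-1 → 1 (borrow)
  6-0-1 → 5
  2-2 → 0
  6-5 → 1
  6-7 → 7 (borrow)
  4-3-1 → 0
  1-0 → 1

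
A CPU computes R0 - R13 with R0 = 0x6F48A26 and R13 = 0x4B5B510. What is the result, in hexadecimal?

0x23ED516

Subtract column by column in base 16:
  6-0 → 6
  2-1 → 1
  A-5 → 5
  8-B → D (borrow)
  4-5-1 → E (borrow)
  F-B-1 → 3
  6-4 → 2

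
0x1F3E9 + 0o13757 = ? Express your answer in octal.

0o405730

0x1F3E9 = 0o371751 in octal.
Add column by column in base 8, right to left:
  1+7 = 0 carry 1
  5+5+1 = 3 carry 1
  7+7+1 = 7 carry 1
  1+3+1 = 5
  7+1 = 0 carry 1
  3+0+1 = 4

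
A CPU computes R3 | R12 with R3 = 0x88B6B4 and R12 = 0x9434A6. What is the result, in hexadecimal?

0x9CB6B6

OR each hex digit independently (no carries):
  8|9=9, 8|4=C, B|3=B, 6|4=6, B|A=B, 4|6=6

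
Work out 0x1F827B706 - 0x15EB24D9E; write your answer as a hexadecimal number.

0x99756968

Subtract column by column in base 16:
  6-E → 8 (borrow)
  0-9-1 → 6 (borrow)
  7-D-1 → 9 (borrow)
  B-4-1 → 6
  7-2 → 5
  2-B → 7 (borrow)
  8-E-1 → 9 (borrow)
  F-5-1 → 9
  1-1 → 0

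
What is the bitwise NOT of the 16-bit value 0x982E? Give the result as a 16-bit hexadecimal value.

0x67D1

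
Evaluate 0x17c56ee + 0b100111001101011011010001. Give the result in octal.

0x17c56ee = 0o137053356 in octal.
0b100111001101011011010001 = 0o47153321 in octal.
Add column by column in base 8, right to left:
  6+1 = 7
  5+2 = 7
  3+3 = 6
  3+3 = 6
  5+5 = 2 carry 1
  0+1+1 = 2
  7+7 = 6 carry 1
  3+4+1 = 0 carry 1
  1+0+1 = 2

0o206226677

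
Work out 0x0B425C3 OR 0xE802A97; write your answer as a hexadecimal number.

0xEB42FD7

OR each hex digit independently (no carries):
  0|E=E, B|8=B, 4|0=4, 2|2=2, 5|A=F, C|9=D, 3|7=7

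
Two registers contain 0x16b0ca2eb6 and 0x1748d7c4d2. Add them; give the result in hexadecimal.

0x2df9a1f388

Add column by column in base 16, right to left:
  6+2 = 8
  b+d = 8 carry 1
  e+4+1 = 3 carry 1
  2+c+1 = f
  a+7 = 1 carry 1
  c+d+1 = a carry 1
  0+8+1 = 9
  b+4 = f
  6+7 = d
  1+1 = 2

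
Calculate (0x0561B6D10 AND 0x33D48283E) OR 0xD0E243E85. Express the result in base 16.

0xD1E2C3E95

0x0561B6D10 AND 0x33D48283E = 0x014082810.
Then OR with 0xD0E243E85.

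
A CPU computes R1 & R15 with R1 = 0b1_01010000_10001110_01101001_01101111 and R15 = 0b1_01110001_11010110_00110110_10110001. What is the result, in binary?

0b101010000100001100010000000100001

AND bit by bit (1 only where both bits are 1):
  101010000100011100110100101101111
& 101110001110101100011011010110001
= 101010000100001100010000000100001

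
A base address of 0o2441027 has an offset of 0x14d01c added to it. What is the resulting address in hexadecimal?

0o2441027 = 0xa4217 in hexadecimal.
Add column by column in base 16, right to left:
  7+c = 3 carry 1
  1+1+1 = 3
  2+0 = 2
  4+d = 1 carry 1
  a+4+1 = f
  0+1 = 1

0x1f1233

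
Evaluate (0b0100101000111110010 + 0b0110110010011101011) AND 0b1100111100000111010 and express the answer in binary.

Add column by column in base 2, right to left:
  0+1 = 1
  1+1 = 0 carry 1
  0+0+1 = 1
  0+1 = 1
  1+0 = 1
  1+1 = 0 carry 1
  1+1+1 = 1 carry 1
  1+1+1 = 1 carry 1
  1+0+1 = 0 carry 1
  0+0+1 = 1
  0+1 = 1
  0+0 = 0
  1+0 = 1
  0+1 = 1
  1+1 = 0 carry 1
  0+0+1 = 1
  0+1 = 1
  1+1 = 0 carry 1
  final carry 1
Sum = 0b1011011011011011101; now AND with 0b1100111100000111010:
  1011011011011011101
& 1100111100000111010
= 1000011000000011000

0b1000011000000011000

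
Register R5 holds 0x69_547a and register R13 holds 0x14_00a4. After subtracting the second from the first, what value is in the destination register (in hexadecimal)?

0x5553d6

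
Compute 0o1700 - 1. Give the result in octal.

The trailing 2 digits are 0, so subtracting 1 borrows through: they become 7 and the next digit up decrements.

0o1677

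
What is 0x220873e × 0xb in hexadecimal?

0x1765cfaa

Multiply each base-16 digit by 11, carrying:
  e×11 = 154 → write a carry 9
  3×11+9 = 42 → write a carry 2
  7×11+2 = 79 → write f carry 4
  8×11+4 = 92 → write c carry 5
  0×11+5 = 5 → write 5
  2×11 = 22 → write 6 carry 1
  2×11+1 = 23 → write 7 carry 1
  remaining carry: 1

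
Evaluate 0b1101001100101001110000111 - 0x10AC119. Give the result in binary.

0b100110111001001001101110

0x10AC119 = 0b1000010101100000100011001 in binary.
Subtract column by column in base 2:
  1-1 → 0
  1-0 → 1
  1-0 → 1
  0-1 → 1 (borrow)
  0-1-1 → 0 (borrow)
  0-0-1 → 1 (borrow)
  0-0-1 → 1 (borrow)
  1-0-1 → 0
  1-1 → 0
  1-0 → 1
  0-0 → 0
  0-0 → 0
  1-0 → 1
  0-0 → 0
  1-1 → 0
  0-1 → 1 (borrow)
  0-0-1 → 1 (borrow)
  1-1-1 → 1 (borrow)
  1-0-1 → 0
  0-1 → 1 (borrow)
  0-0-1 → 1 (borrow)
  1-0-1 → 0
  0-0 → 0
  1-0 → 1
  1-1 → 0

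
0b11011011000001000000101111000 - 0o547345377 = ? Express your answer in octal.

0o2560533171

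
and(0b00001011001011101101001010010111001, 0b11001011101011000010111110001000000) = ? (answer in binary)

0b00001011001011000000001010000000000

AND bit by bit (1 only where both bits are 1):
  00001011001011101101001010010111001
& 11001011101011000010111110001000000
= 00001011001011000000001010000000000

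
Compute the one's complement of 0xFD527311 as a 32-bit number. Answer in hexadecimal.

Each hex digit d becomes F−d:
  F→0, D→2, 5→A, 2→D, 7→8, 3→C, 1→E, 1→E

0x02AD8CEE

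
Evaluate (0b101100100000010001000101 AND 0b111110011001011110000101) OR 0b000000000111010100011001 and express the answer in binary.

0b101100000111010100011101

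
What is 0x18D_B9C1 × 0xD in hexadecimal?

Multiply each base-16 digit by 13, carrying:
  1×13 = 13 → write D
  C×13 = 156 → write C carry 9
  9×13+9 = 126 → write E carry 7
  B×13+7 = 150 → write 6 carry 9
  D×13+9 = 178 → write 2 carry 11
  8×13+11 = 115 → write 3 carry 7
  1×13+7 = 20 → write 4 carry 1
  remaining carry: 1

0x14326ECD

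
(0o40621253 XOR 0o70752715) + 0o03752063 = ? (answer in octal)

First 0o40621253 XOR 0o70752715 = 0o30173546.
Add column by column in base 8, right to left:
  6+3 = 1 carry 1
  4+6+1 = 3 carry 1
  5+0+1 = 6
  3+2 = 5
  7+5 = 4 carry 1
  1+7+1 = 1 carry 1
  0+3+1 = 4
  3+0 = 3

0o34145631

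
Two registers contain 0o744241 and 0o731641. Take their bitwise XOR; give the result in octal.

0o075400

XOR each oct digit independently (no carries):
  7^7=0, 4^3=7, 4^1=5, 2^6=4, 4^4=0, 1^1=0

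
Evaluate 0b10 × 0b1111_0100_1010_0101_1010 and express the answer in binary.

Multiply each base-2 digit by 2, carrying:
  0×2 = 0 → write 0
  1×2 = 2 → write 0 carry 1
  0×2+1 = 1 → write 1
  1×2 = 2 → write 0 carry 1
  1×2+1 = 3 → write 1 carry 1
  0×2+1 = 1 → write 1
  1×2 = 2 → write 0 carry 1
  0×2+1 = 1 → write 1
  0×2 = 0 → write 0
  1×2 = 2 → write 0 carry 1
  0×2+1 = 1 → write 1
  1×2 = 2 → write 0 carry 1
  0×2+1 = 1 → write 1
  0×2 = 0 → write 0
  1×2 = 2 → write 0 carry 1
  0×2+1 = 1 → write 1
  1×2 = 2 → write 0 carry 1
  1×2+1 = 3 → write 1 carry 1
  1×2+1 = 3 → write 1 carry 1
  1×2+1 = 3 → write 1 carry 1
  remaining carry: 1

0b111101001010010110100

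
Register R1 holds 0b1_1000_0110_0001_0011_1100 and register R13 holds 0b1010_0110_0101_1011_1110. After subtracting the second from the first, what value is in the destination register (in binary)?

0b11011111101101111110

Subtract column by column in base 2:
  0-0 → 0
  0-1 → 1 (borrow)
  1-1-1 → 1 (borrow)
  1-1-1 → 1 (borrow)
  1-1-1 → 1 (borrow)
  1-1-1 → 1 (borrow)
  0-0-1 → 1 (borrow)
  0-1-1 → 0 (borrow)
  1-1-1 → 1 (borrow)
  0-0-1 → 1 (borrow)
  0-1-1 → 0 (borrow)
  0-0-1 → 1 (borrow)
  0-0-1 → 1 (borrow)
  1-1-1 → 1 (borrow)
  1-1-1 → 1 (borrow)
  0-0-1 → 1 (borrow)
  0-0-1 → 1 (borrow)
  0-1-1 → 0 (borrow)
  0-0-1 → 1 (borrow)
  1-1-1 → 1 (borrow)
  1-0-1 → 0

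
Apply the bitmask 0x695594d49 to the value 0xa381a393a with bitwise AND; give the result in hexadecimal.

AND each hex digit independently (no carries):
  a&6=2, 3&9=1, 8&5=0, 1&5=1, a&9=8, 3&4=0, 9&d=9, 3&4=0, a&9=8

0x210180908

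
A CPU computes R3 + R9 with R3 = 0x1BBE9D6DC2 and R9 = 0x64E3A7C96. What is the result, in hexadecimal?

Add column by column in base 16, right to left:
  2+6 = 8
  C+9 = 5 carry 1
  D+C+1 = A carry 1
  6+7+1 = E
  D+A = 7 carry 1
  9+3+1 = D
  E+E = C carry 1
  B+4+1 = 0 carry 1
  B+6+1 = 2 carry 1
  1+0+1 = 2

0x220CD7EA58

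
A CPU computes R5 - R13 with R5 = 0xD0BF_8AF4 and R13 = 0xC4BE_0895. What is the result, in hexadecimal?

0xC01825F

Subtract column by column in base 16:
  4-5 → F (borrow)
  F-9-1 → 5
  A-8 → 2
  8-0 → 8
  F-E → 1
  B-B → 0
  0-4 → C (borrow)
  D-C-1 → 0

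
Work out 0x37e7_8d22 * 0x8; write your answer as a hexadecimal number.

Multiply each base-16 digit by 8, carrying:
  2×8 = 16 → write 0 carry 1
  2×8+1 = 17 → write 1 carry 1
  d×8+1 = 105 → write 9 carry 6
  8×8+6 = 70 → write 6 carry 4
  7×8+4 = 60 → write c carry 3
  e×8+3 = 115 → write 3 carry 7
  7×8+7 = 63 → write f carry 3
  3×8+3 = 27 → write b carry 1
  remaining carry: 1

0x1bf3c6910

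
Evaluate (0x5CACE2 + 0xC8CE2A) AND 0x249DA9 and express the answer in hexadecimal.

0x241908

Add column by column in base 16, right to left:
  2+A = C
  E+2 = 0 carry 1
  C+E+1 = B carry 1
  A+C+1 = 7 carry 1
  C+8+1 = 5 carry 1
  5+C+1 = 2 carry 1
  final carry 1
Sum = 0x1257B0C; now AND with 0x249DA9:
  1&0=0, 2&2=2, 5&4=4, 7&9=1, B&D=9, 0&A=0, C&9=8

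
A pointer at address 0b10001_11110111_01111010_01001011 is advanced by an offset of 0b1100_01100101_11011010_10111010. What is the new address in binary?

0b11110010111010101010100000101

Add column by column in base 2, right to left:
  1+0 = 1
  1+1 = 0 carry 1
  0+0+1 = 1
  1+1 = 0 carry 1
  0+1+1 = 0 carry 1
  0+1+1 = 0 carry 1
  1+0+1 = 0 carry 1
  0+1+1 = 0 carry 1
  0+0+1 = 1
  1+1 = 0 carry 1
  0+0+1 = 1
  1+1 = 0 carry 1
  1+1+1 = 1 carry 1
  1+0+1 = 0 carry 1
  1+1+1 = 1 carry 1
  0+1+1 = 0 carry 1
  1+1+1 = 1 carry 1
  1+0+1 = 0 carry 1
  1+1+1 = 1 carry 1
  0+0+1 = 1
  1+0 = 1
  1+1 = 0 carry 1
  1+1+1 = 1 carry 1
  1+0+1 = 0 carry 1
  1+0+1 = 0 carry 1
  0+0+1 = 1
  0+1 = 1
  0+1 = 1
  1+0 = 1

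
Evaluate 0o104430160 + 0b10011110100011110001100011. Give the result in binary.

0o104430160 = 0b1000100100011000001110000 in binary.
Add column by column in base 2, right to left:
  0+1 = 1
  0+1 = 1
  0+0 = 0
  0+0 = 0
  1+0 = 1
  1+1 = 0 carry 1
  1+1+1 = 1 carry 1
  0+0+1 = 1
  0+0 = 0
  0+0 = 0
  0+1 = 1
  0+1 = 1
  1+1 = 0 carry 1
  1+1+1 = 1 carry 1
  0+0+1 = 1
  0+0 = 0
  0+0 = 0
  1+1 = 0 carry 1
  0+0+1 = 1
  0+1 = 1
  1+1 = 0 carry 1
  0+1+1 = 0 carry 1
  0+1+1 = 0 carry 1
  0+0+1 = 1
  1+0 = 1
  0+1 = 1

0b11100011000110110011010011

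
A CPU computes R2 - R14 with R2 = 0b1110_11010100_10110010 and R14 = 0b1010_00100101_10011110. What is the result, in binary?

0b1001010111100010100

Subtract column by column in base 2:
  0-0 → 0
  1-1 → 0
  0-1 → 1 (borrow)
  0-1-1 → 0 (borrow)
  1-1-1 → 1 (borrow)
  1-0-1 → 0
  0-0 → 0
  1-1 → 0
  0-1 → 1 (borrow)
  0-0-1 → 1 (borrow)
  1-1-1 → 1 (borrow)
  0-0-1 → 1 (borrow)
  1-0-1 → 0
  0-1 → 1 (borrow)
  1-0-1 → 0
  1-0 → 1
  0-0 → 0
  1-1 → 0
  1-0 → 1
  1-1 → 0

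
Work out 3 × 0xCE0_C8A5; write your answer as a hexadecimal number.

Multiply each base-16 digit by 3, carrying:
  5×3 = 15 → write F
  A×3 = 30 → write E carry 1
  8×3+1 = 25 → write 9 carry 1
  C×3+1 = 37 → write 5 carry 2
  0×3+2 = 2 → write 2
  E×3 = 42 → write A carry 2
  C×3+2 = 38 → write 6 carry 2
  remaining carry: 2

0x26A259EF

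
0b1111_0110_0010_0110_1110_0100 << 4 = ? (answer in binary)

0b1111011000100110111001000000

Left shift by 4: append 4 zero bits.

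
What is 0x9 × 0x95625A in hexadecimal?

0x540752A

Multiply each base-16 digit by 9, carrying:
  A×9 = 90 → write A carry 5
  5×9+5 = 50 → write 2 carry 3
  2×9+3 = 21 → write 5 carry 1
  6×9+1 = 55 → write 7 carry 3
  5×9+3 = 48 → write 0 carry 3
  9×9+3 = 84 → write 4 carry 5
  remaining carry: 5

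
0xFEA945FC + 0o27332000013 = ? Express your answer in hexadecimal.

0x1BA114607

0o27332000013 = 0xBB68000B in hexadecimal.
Add column by column in base 16, right to left:
  C+B = 7 carry 1
  F+0+1 = 0 carry 1
  5+0+1 = 6
  4+0 = 4
  9+8 = 1 carry 1
  A+6+1 = 1 carry 1
  E+B+1 = A carry 1
  F+B+1 = B carry 1
  final carry 1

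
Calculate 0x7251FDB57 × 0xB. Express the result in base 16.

Multiply each base-16 digit by 11, carrying:
  7×11 = 77 → write D carry 4
  5×11+4 = 59 → write B carry 3
  B×11+3 = 124 → write C carry 7
  D×11+7 = 150 → write 6 carry 9
  F×11+9 = 174 → write E carry 10
  1×11+10 = 21 → write 5 carry 1
  5×11+1 = 56 → write 8 carry 3
  2×11+3 = 25 → write 9 carry 1
  7×11+1 = 78 → write E carry 4
  remaining carry: 4

0x4E985E6CBD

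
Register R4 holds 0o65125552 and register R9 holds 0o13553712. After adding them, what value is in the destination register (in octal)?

0o100701464

Add column by column in base 8, right to left:
  2+2 = 4
  5+1 = 6
  5+7 = 4 carry 1
  5+3+1 = 1 carry 1
  2+5+1 = 0 carry 1
  1+5+1 = 7
  5+3 = 0 carry 1
  6+1+1 = 0 carry 1
  final carry 1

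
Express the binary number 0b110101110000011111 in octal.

0o656037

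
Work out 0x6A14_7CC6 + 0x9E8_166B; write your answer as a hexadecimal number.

Add column by column in base 16, right to left:
  6+B = 1 carry 1
  C+6+1 = 3 carry 1
  C+6+1 = 3 carry 1
  7+1+1 = 9
  4+8 = C
  1+E = F
  A+9 = 3 carry 1
  6+0+1 = 7

0x73FC9331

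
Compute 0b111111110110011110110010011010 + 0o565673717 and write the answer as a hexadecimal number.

0x45b16469

0b111111110110011110110010011010 = 0x3fd9ec9a in hexadecimal.
0o565673717 = 0x5d777cf in hexadecimal.
Add column by column in base 16, right to left:
  a+f = 9 carry 1
  9+c+1 = 6 carry 1
  c+7+1 = 4 carry 1
  e+7+1 = 6 carry 1
  9+7+1 = 1 carry 1
  d+d+1 = b carry 1
  f+5+1 = 5 carry 1
  3+0+1 = 4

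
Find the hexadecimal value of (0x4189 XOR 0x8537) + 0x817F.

0x1463D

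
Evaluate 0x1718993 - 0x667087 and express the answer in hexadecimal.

Subtract column by column in base 16:
  3-7 → C (borrow)
  9-8-1 → 0
  9-0 → 9
  8-7 → 1
  1-6 → B (borrow)
  7-6-1 → 0
  1-0 → 1

0x10B190C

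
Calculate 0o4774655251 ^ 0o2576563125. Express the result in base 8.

XOR each oct digit independently (no carries):
  4^2=6, 7^5=2, 7^7=0, 4^6=2, 6^5=3, 5^6=3, 5^3=6, 2^1=3, 5^2=7, 1^5=4

0o6202336374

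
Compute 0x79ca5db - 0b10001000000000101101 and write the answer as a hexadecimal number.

0x79425ae

0b10001000000000101101 = 0x8802d in hexadecimal.
Subtract column by column in base 16:
  b-d → e (borrow)
  d-2-1 → a
  5-0 → 5
  a-8 → 2
  c-8 → 4
  9-0 → 9
  7-0 → 7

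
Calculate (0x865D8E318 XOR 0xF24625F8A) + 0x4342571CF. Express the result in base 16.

0xB75E02E61

First 0x865D8E318 XOR 0xF24625F8A = 0x741BABC92.
Add column by column in base 16, right to left:
  2+F = 1 carry 1
  9+C+1 = 6 carry 1
  C+1+1 = E
  B+7 = 2 carry 1
  A+5+1 = 0 carry 1
  B+2+1 = E
  1+4 = 5
  4+3 = 7
  7+4 = B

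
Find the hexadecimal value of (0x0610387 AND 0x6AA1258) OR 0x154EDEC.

0x174EFEC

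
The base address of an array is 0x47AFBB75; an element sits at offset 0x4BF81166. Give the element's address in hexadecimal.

Add column by column in base 16, right to left:
  5+6 = B
  7+6 = D
  B+1 = C
  B+1 = C
  F+8 = 7 carry 1
  A+F+1 = A carry 1
  7+B+1 = 3 carry 1
  4+4+1 = 9

0x93A7CCDB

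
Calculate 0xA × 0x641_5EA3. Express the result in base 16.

Multiply each base-16 digit by 10, carrying:
  3×10 = 30 → write E carry 1
  A×10+1 = 101 → write 5 carry 6
  E×10+6 = 146 → write 2 carry 9
  5×10+9 = 59 → write B carry 3
  1×10+3 = 13 → write D
  4×10 = 40 → write 8 carry 2
  6×10+2 = 62 → write E carry 3
  remaining carry: 3

0x3E8DB25E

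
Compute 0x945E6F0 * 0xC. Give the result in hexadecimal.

Multiply each base-16 digit by 12, carrying:
  0×12 = 0 → write 0
  F×12 = 180 → write 4 carry 11
  6×12+11 = 83 → write 3 carry 5
  E×12+5 = 173 → write D carry 10
  5×12+10 = 70 → write 6 carry 4
  4×12+4 = 52 → write 4 carry 3
  9×12+3 = 111 → write F carry 6
  remaining carry: 6

0x6F46D340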